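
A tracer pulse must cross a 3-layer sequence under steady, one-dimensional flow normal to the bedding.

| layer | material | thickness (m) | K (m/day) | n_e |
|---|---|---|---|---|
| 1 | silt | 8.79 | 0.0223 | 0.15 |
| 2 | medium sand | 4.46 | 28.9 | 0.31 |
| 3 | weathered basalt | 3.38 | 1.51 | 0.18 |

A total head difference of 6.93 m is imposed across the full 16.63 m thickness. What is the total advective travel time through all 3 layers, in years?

0.519

With flow normal to the layers, continuity requires the same specific discharge q through every layer.
Σ(b_i/K_i) = 8.79/0.0223 + 4.46/28.9 + 3.38/1.51 = 396.6 d.
q = Δh / Σ(b_i/K_i) = 6.93 / 396.6 = 0.01748 m/day.
In each layer the seepage velocity is v_i = q/n_i, so the layer transit time is t_i = b_i·n_i / q:
  layer 1 (silt): t_1 = 8.79 × 0.15 / 0.01748 = 75.45 d
  layer 2 (medium sand): t_2 = 4.46 × 0.31 / 0.01748 = 79.12 d
  layer 3 (weathered basalt): t_3 = 3.38 × 0.18 / 0.01748 = 34.82 d
Total t = Σ t_i = 189.4 days = 0.5185 years.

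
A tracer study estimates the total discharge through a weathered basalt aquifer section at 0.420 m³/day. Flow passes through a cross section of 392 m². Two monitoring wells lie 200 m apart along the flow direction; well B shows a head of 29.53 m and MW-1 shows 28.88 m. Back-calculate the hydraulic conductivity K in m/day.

Hydraulic gradient i = (29.53 − 28.88) / 200 = 0.65 / 200 = 0.003250.
From Q = K·A·i, K = Q / (A·i) = 0.420 / (392.0 × 0.003250) = 0.3297 m/day.

0.330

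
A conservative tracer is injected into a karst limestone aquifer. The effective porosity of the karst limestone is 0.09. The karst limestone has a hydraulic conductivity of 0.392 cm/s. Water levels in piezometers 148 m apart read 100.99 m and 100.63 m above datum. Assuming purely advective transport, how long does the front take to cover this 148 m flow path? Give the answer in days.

16.2

Convert K: 0.392 cm/s × 864 = 338.7 m/day.
Hydraulic gradient i = (100.99 − 100.63) / 148 = 0.36 / 148 = 0.002432.
Darcy flux q = K · i = 338.7 × 0.002432 = 0.8238 m/day.
Seepage velocity v = q / n_e = 0.8238 / 0.09 = 9.154 m/day.
Travel time t = L / v = 148 / 9.154 = 16.17 days.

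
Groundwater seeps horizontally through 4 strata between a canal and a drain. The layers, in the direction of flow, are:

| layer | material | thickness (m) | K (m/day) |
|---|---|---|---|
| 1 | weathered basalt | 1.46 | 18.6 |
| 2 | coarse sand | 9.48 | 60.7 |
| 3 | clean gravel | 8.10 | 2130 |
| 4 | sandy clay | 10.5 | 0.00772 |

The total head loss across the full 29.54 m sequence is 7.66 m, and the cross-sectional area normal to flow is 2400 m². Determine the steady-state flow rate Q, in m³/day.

Flow is perpendicular to layering, so the layers act in series and the equivalent K is the thickness-weighted harmonic mean.
Total thickness L = 1.46 + 9.48 + 8.10 + 10.5 = 29.54 m.
Σ(b_i/K_i) = 1.46/18.6 + 9.48/60.7 + 8.10/2130 + 10.5/0.00772 = 1360 d.
K_eq = L / Σ(b_i/K_i) = 29.54 / 1360 = 0.02172 m/day.
Q = K_eq · A · (Δh/L) = 0.02172 × 2400 × (7.66/29.54) = 13.51 m³/day.

13.5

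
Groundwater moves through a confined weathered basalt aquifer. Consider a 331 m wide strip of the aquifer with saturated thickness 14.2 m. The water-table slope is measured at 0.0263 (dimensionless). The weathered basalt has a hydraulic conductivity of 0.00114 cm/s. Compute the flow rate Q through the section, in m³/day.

122

Convert K: 0.00114 cm/s × 864 = 0.9850 m/day.
Cross-sectional area A = 331 × 14.2 = 4700 m².
Hydraulic gradient i = 0.0263.
Darcy's law: Q = K · A · i = 0.9850 × 4700 × 0.02630 = 121.8 m³/day.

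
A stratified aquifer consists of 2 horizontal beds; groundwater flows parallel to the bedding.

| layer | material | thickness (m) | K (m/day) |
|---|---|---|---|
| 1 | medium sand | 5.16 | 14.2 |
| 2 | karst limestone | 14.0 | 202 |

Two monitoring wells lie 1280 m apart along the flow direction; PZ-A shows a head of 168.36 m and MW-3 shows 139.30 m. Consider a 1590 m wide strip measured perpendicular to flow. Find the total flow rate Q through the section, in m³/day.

105000

Flow is parallel to layering, so each bed carries its own Darcy discharge and the transmissivities add.
Σ(K_i·b_i) = 14.2×5.16 + 202×14.0 = 2901 m²/day.
Hydraulic gradient i = (168.36 − 139.30) / 1280 = 29.06 / 1280 = 0.02270.
Q = Σ(K_i·b_i) · W · i = 2901 × 1590 × 0.02270 = 1.047e+05 m³/day.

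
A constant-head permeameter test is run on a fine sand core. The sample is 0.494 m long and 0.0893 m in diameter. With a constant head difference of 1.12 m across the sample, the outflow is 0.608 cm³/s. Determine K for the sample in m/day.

Cross-sectional area A = π·(d/2)² = π × (0.0893/2)² = 0.006263 m².
Convert discharge: 0.608 cm³/s = 6.080e-07 m³/s.
Darcy's law rearranged: K = Q·L / (A·Δh) = 6.080e-07 × 0.494 / (0.006263 × 1.12) = 4.282e-05 m/s = 3.699 m/day.

3.70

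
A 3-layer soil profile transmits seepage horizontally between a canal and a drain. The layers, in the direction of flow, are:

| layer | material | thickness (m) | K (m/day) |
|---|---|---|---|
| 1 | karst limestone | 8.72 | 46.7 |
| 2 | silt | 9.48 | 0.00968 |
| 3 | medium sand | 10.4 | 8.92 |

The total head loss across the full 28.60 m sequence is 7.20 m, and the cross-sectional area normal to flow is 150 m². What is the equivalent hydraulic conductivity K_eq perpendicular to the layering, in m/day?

0.0292

Flow is perpendicular to layering, so the layers act in series and the equivalent K is the thickness-weighted harmonic mean.
Total thickness L = 8.72 + 9.48 + 10.4 = 28.60 m.
Σ(b_i/K_i) = 8.72/46.7 + 9.48/0.00968 + 10.4/8.92 = 980.7 d.
K_eq = L / Σ(b_i/K_i) = 28.60 / 980.7 = 0.02916 m/day.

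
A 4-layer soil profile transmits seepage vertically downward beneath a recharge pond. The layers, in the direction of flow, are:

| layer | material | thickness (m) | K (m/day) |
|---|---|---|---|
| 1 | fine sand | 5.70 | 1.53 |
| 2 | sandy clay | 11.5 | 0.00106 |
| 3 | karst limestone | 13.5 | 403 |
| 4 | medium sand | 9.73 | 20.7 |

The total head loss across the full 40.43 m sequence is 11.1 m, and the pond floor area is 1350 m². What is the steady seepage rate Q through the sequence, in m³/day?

1.38

Flow is perpendicular to layering, so the layers act in series and the equivalent K is the thickness-weighted harmonic mean.
Total thickness L = 5.70 + 11.5 + 13.5 + 9.73 = 40.43 m.
Σ(b_i/K_i) = 5.70/1.53 + 11.5/0.00106 + 13.5/403 + 9.73/20.7 = 10853 d.
K_eq = L / Σ(b_i/K_i) = 40.43 / 10853 = 0.003725 m/day.
Q = K_eq · A · (Δh/L) = 0.003725 × 1350 × (11.1/40.43) = 1.381 m³/day.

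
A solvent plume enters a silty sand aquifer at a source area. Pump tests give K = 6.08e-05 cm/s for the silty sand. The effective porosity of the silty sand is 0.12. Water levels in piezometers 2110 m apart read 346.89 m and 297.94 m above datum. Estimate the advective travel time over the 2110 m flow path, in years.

Convert K: 6.08e-05 cm/s × 864 = 0.05253 m/day.
Hydraulic gradient i = (346.89 − 297.94) / 2110 = 48.95 / 2110 = 0.02320.
Darcy flux q = K · i = 0.05253 × 0.02320 = 0.001219 m/day.
Seepage velocity v = q / n_e = 0.001219 / 0.12 = 0.01016 m/day.
Travel time t = L / v = 2110 / 0.01016 = 2.078e+05 days = 568.8 years.

569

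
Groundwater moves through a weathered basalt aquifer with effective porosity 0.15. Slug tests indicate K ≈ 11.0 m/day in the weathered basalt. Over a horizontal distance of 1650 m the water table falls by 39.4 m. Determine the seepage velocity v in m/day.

Hydraulic gradient i = Δh / L = 39.4 / 1650 = 0.02388.
Darcy flux q = K · i = 11.00 × 0.02388 = 0.2627 m/day.
Seepage velocity v = q / n_e = 0.2627 / 0.15 = 1.751 m/day.

1.75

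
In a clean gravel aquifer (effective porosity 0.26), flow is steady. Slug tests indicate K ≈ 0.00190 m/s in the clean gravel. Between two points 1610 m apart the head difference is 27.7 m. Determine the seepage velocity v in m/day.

Convert K: 0.00190 m/s × 86400 = 164.2 m/day.
Hydraulic gradient i = Δh / L = 27.7 / 1610 = 0.01720.
Darcy flux q = K · i = 164.2 × 0.01720 = 2.824 m/day.
Seepage velocity v = q / n_e = 2.824 / 0.26 = 10.86 m/day.

10.9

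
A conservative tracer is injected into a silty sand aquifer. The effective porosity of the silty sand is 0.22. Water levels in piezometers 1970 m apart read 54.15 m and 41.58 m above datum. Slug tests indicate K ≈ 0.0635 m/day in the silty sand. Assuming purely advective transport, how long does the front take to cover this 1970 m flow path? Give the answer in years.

Hydraulic gradient i = (54.15 − 41.58) / 1970 = 12.57 / 1970 = 0.006381.
Darcy flux q = K · i = 0.06350 × 0.006381 = 0.0004052 m/day.
Seepage velocity v = q / n_e = 0.0004052 / 0.22 = 0.001842 m/day.
Travel time t = L / v = 1970 / 0.001842 = 1.070e+06 days = 2929 years.

2930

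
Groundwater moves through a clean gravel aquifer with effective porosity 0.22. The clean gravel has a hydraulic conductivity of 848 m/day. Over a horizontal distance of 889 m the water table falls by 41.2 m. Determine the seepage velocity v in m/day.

179

Hydraulic gradient i = Δh / L = 41.2 / 889 = 0.04634.
Darcy flux q = K · i = 848.0 × 0.04634 = 39.30 m/day.
Seepage velocity v = q / n_e = 39.30 / 0.22 = 178.6 m/day.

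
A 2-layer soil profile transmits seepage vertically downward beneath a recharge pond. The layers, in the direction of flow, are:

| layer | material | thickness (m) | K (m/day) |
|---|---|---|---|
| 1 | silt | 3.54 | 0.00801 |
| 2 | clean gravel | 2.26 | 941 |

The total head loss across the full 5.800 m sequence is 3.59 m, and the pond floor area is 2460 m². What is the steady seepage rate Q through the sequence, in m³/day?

20.0

Flow is perpendicular to layering, so the layers act in series and the equivalent K is the thickness-weighted harmonic mean.
Total thickness L = 3.54 + 2.26 = 5.800 m.
Σ(b_i/K_i) = 3.54/0.00801 + 2.26/941 = 441.9 d.
K_eq = L / Σ(b_i/K_i) = 5.800 / 441.9 = 0.01312 m/day.
Q = K_eq · A · (Δh/L) = 0.01312 × 2460 × (3.59/5.800) = 19.98 m³/day.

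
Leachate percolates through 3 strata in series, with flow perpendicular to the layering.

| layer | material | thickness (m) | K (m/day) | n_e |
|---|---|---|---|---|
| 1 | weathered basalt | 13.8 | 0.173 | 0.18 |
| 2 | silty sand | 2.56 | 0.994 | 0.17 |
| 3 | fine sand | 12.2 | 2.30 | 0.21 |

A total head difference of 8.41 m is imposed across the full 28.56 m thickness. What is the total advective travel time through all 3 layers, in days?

57.1

With flow normal to the layers, continuity requires the same specific discharge q through every layer.
Σ(b_i/K_i) = 13.8/0.173 + 2.56/0.994 + 12.2/2.30 = 87.65 d.
q = Δh / Σ(b_i/K_i) = 8.41 / 87.65 = 0.09595 m/day.
In each layer the seepage velocity is v_i = q/n_i, so the layer transit time is t_i = b_i·n_i / q:
  layer 1 (weathered basalt): t_1 = 13.8 × 0.18 / 0.09595 = 25.89 d
  layer 2 (silty sand): t_2 = 2.56 × 0.17 / 0.09595 = 4.536 d
  layer 3 (fine sand): t_3 = 12.2 × 0.21 / 0.09595 = 26.70 d
Total t = Σ t_i = 57.12 days.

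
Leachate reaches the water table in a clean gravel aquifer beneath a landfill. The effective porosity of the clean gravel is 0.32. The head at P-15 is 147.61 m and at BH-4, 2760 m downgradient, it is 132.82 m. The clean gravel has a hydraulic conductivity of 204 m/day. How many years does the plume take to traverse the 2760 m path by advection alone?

2.21

Hydraulic gradient i = (147.61 − 132.82) / 2760 = 14.79 / 2760 = 0.005359.
Darcy flux q = K · i = 204.0 × 0.005359 = 1.093 m/day.
Seepage velocity v = q / n_e = 1.093 / 0.32 = 3.416 m/day.
Travel time t = L / v = 2760 / 3.416 = 807.9 days = 2.212 years.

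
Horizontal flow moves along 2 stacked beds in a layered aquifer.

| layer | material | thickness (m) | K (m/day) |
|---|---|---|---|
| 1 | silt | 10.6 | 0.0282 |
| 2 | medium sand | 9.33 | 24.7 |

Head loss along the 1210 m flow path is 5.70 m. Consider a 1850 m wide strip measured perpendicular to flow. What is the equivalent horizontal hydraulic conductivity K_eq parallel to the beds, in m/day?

Flow is parallel to layering, so each bed carries its own Darcy discharge and the transmissivities add.
Σ(K_i·b_i) = 0.0282×10.6 + 24.7×9.33 = 230.7 m²/day.
Total thickness b = 19.93 m, so K_eq = Σ(K_i·b_i)/b = 11.58 m/day.

11.6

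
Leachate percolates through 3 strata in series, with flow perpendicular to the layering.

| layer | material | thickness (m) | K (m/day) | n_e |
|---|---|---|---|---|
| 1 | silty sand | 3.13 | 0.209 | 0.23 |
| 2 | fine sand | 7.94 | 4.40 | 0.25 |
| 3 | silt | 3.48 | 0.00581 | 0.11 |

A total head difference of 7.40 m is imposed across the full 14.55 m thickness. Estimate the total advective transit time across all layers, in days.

257

With flow normal to the layers, continuity requires the same specific discharge q through every layer.
Σ(b_i/K_i) = 3.13/0.209 + 7.94/4.40 + 3.48/0.00581 = 615.7 d.
q = Δh / Σ(b_i/K_i) = 7.40 / 615.7 = 0.01202 m/day.
In each layer the seepage velocity is v_i = q/n_i, so the layer transit time is t_i = b_i·n_i / q:
  layer 1 (silty sand): t_1 = 3.13 × 0.23 / 0.01202 = 59.90 d
  layer 2 (fine sand): t_2 = 7.94 × 0.25 / 0.01202 = 165.2 d
  layer 3 (silt): t_3 = 3.48 × 0.11 / 0.01202 = 31.85 d
Total t = Σ t_i = 256.9 days.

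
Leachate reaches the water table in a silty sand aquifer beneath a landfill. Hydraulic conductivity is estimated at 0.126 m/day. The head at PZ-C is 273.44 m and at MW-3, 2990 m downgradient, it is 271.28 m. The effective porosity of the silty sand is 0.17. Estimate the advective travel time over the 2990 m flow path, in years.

15300

Hydraulic gradient i = (273.44 − 271.28) / 2990 = 2.16 / 2990 = 0.0007224.
Darcy flux q = K · i = 0.1260 × 0.0007224 = 9.102e-05 m/day.
Seepage velocity v = q / n_e = 9.102e-05 / 0.17 = 0.0005354 m/day.
Travel time t = L / v = 2990 / 0.0005354 = 5.584e+06 days = 15289 years.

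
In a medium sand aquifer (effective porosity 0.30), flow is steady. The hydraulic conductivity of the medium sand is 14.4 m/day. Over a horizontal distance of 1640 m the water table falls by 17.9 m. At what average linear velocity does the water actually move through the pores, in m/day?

0.524

Hydraulic gradient i = Δh / L = 17.9 / 1640 = 0.01091.
Darcy flux q = K · i = 14.40 × 0.01091 = 0.1572 m/day.
Seepage velocity v = q / n_e = 0.1572 / 0.30 = 0.5239 m/day.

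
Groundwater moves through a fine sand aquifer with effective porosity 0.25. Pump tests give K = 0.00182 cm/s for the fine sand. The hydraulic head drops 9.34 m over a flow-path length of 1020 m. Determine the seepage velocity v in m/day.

0.0576

Convert K: 0.00182 cm/s × 864 = 1.572 m/day.
Hydraulic gradient i = Δh / L = 9.34 / 1020 = 0.009157.
Darcy flux q = K · i = 1.572 × 0.009157 = 0.01440 m/day.
Seepage velocity v = q / n_e = 0.01440 / 0.25 = 0.05760 m/day.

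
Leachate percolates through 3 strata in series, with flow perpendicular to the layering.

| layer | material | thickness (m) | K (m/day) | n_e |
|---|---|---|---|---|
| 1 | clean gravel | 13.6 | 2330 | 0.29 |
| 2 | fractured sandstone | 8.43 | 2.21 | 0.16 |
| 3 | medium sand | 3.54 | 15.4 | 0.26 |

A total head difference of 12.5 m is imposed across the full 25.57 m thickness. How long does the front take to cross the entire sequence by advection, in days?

2.01

With flow normal to the layers, continuity requires the same specific discharge q through every layer.
Σ(b_i/K_i) = 13.6/2330 + 8.43/2.21 + 3.54/15.4 = 4.050 d.
q = Δh / Σ(b_i/K_i) = 12.5 / 4.050 = 3.086 m/day.
In each layer the seepage velocity is v_i = q/n_i, so the layer transit time is t_i = b_i·n_i / q:
  layer 1 (clean gravel): t_1 = 13.6 × 0.29 / 3.086 = 1.278 d
  layer 2 (fractured sandstone): t_2 = 8.43 × 0.16 / 3.086 = 0.4370 d
  layer 3 (medium sand): t_3 = 3.54 × 0.26 / 3.086 = 0.2982 d
Total t = Σ t_i = 2.013 days.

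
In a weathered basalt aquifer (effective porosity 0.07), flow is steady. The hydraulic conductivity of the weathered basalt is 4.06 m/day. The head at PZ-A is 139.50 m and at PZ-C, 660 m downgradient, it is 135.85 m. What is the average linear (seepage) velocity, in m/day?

0.321

Hydraulic gradient i = (139.50 − 135.85) / 660 = 3.65 / 660 = 0.005530.
Darcy flux q = K · i = 4.060 × 0.005530 = 0.02245 m/day.
Seepage velocity v = q / n_e = 0.02245 / 0.07 = 0.3208 m/day.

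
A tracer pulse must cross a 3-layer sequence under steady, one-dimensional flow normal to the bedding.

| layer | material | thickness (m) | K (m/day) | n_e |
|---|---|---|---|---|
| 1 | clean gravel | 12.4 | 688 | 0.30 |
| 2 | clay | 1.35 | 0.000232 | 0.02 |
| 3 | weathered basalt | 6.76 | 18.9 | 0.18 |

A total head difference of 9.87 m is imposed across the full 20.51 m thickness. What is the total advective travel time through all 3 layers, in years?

8.01

With flow normal to the layers, continuity requires the same specific discharge q through every layer.
Σ(b_i/K_i) = 12.4/688 + 1.35/0.000232 + 6.76/18.9 = 5819 d.
q = Δh / Σ(b_i/K_i) = 9.87 / 5819 = 0.001696 m/day.
In each layer the seepage velocity is v_i = q/n_i, so the layer transit time is t_i = b_i·n_i / q:
  layer 1 (clean gravel): t_1 = 12.4 × 0.30 / 0.001696 = 2193 d
  layer 2 (clay): t_2 = 1.35 × 0.02 / 0.001696 = 15.92 d
  layer 3 (weathered basalt): t_3 = 6.76 × 0.18 / 0.001696 = 717.4 d
Total t = Σ t_i = 2927 days = 8.013 years.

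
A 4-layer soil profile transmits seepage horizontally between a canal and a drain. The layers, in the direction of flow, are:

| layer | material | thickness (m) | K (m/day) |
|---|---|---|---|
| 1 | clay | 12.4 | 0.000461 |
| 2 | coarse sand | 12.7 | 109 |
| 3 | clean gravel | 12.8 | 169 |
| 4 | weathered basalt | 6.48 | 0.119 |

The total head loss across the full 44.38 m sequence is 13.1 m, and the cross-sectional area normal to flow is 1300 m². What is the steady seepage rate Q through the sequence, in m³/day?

Flow is perpendicular to layering, so the layers act in series and the equivalent K is the thickness-weighted harmonic mean.
Total thickness L = 12.4 + 12.7 + 12.8 + 6.48 = 44.38 m.
Σ(b_i/K_i) = 12.4/0.000461 + 12.7/109 + 12.8/169 + 6.48/0.119 = 26953 d.
K_eq = L / Σ(b_i/K_i) = 44.38 / 26953 = 0.001647 m/day.
Q = K_eq · A · (Δh/L) = 0.001647 × 1300 × (13.1/44.38) = 0.6318 m³/day.

0.632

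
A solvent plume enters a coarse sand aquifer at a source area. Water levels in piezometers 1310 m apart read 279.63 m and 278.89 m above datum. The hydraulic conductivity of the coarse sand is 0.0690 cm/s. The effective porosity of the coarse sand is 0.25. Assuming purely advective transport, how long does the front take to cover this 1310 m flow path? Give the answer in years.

26.6

Convert K: 0.0690 cm/s × 864 = 59.62 m/day.
Hydraulic gradient i = (279.63 − 278.89) / 1310 = 0.74 / 1310 = 0.0005649.
Darcy flux q = K · i = 59.62 × 0.0005649 = 0.03368 m/day.
Seepage velocity v = q / n_e = 0.03368 / 0.25 = 0.1347 m/day.
Travel time t = L / v = 1310 / 0.1347 = 9725 days = 26.63 years.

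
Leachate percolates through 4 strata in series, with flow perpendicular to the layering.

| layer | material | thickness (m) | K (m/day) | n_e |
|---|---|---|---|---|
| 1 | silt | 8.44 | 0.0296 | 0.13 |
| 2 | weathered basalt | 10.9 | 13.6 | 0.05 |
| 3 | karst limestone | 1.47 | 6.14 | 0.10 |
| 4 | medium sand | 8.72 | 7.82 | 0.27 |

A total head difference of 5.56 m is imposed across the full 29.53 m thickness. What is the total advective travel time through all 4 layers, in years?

With flow normal to the layers, continuity requires the same specific discharge q through every layer.
Σ(b_i/K_i) = 8.44/0.0296 + 10.9/13.6 + 1.47/6.14 + 8.72/7.82 = 287.3 d.
q = Δh / Σ(b_i/K_i) = 5.56 / 287.3 = 0.01935 m/day.
In each layer the seepage velocity is v_i = q/n_i, so the layer transit time is t_i = b_i·n_i / q:
  layer 1 (silt): t_1 = 8.44 × 0.13 / 0.01935 = 56.69 d
  layer 2 (weathered basalt): t_2 = 10.9 × 0.05 / 0.01935 = 28.16 d
  layer 3 (karst limestone): t_3 = 1.47 × 0.10 / 0.01935 = 7.596 d
  layer 4 (medium sand): t_4 = 8.72 × 0.27 / 0.01935 = 121.7 d
Total t = Σ t_i = 214.1 days = 0.5862 years.

0.586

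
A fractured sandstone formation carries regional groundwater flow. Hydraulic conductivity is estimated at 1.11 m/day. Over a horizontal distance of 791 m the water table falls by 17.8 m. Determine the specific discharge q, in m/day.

0.0250

Hydraulic gradient i = Δh / L = 17.8 / 791 = 0.02250.
Specific discharge q = K · i = 1.110 × 0.02250 = 0.02498 m/day.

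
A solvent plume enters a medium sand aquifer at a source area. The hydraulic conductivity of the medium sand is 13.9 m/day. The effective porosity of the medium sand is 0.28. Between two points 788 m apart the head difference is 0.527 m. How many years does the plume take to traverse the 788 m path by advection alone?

Hydraulic gradient i = Δh / L = 0.527 / 788 = 0.0006688.
Darcy flux q = K · i = 13.90 × 0.0006688 = 0.009296 m/day.
Seepage velocity v = q / n_e = 0.009296 / 0.28 = 0.03320 m/day.
Travel time t = L / v = 788 / 0.03320 = 23735 days = 64.98 years.

65.0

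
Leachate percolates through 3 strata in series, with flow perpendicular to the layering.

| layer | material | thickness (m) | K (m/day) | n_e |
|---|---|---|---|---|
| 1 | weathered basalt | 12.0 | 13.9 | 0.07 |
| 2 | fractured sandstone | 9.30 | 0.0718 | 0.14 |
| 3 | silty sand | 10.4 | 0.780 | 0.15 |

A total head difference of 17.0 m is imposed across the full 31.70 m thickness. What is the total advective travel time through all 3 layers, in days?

31.3

With flow normal to the layers, continuity requires the same specific discharge q through every layer.
Σ(b_i/K_i) = 12.0/13.9 + 9.30/0.0718 + 10.4/0.780 = 143.7 d.
q = Δh / Σ(b_i/K_i) = 17.0 / 143.7 = 0.1183 m/day.
In each layer the seepage velocity is v_i = q/n_i, so the layer transit time is t_i = b_i·n_i / q:
  layer 1 (weathered basalt): t_1 = 12.0 × 0.07 / 0.1183 = 7.102 d
  layer 2 (fractured sandstone): t_2 = 9.30 × 0.14 / 0.1183 = 11.01 d
  layer 3 (silty sand): t_3 = 10.4 × 0.15 / 0.1183 = 13.19 d
Total t = Σ t_i = 31.30 days.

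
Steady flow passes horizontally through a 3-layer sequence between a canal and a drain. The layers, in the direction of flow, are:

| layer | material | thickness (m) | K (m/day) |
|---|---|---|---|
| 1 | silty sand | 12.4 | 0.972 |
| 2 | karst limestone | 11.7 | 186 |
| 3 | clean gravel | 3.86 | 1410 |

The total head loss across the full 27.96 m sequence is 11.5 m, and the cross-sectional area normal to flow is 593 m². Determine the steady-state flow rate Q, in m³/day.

Flow is perpendicular to layering, so the layers act in series and the equivalent K is the thickness-weighted harmonic mean.
Total thickness L = 12.4 + 11.7 + 3.86 = 27.96 m.
Σ(b_i/K_i) = 12.4/0.972 + 11.7/186 + 3.86/1410 = 12.82 d.
K_eq = L / Σ(b_i/K_i) = 27.96 / 12.82 = 2.180 m/day.
Q = K_eq · A · (Δh/L) = 2.180 × 593 × (11.5/27.96) = 531.8 m³/day.

532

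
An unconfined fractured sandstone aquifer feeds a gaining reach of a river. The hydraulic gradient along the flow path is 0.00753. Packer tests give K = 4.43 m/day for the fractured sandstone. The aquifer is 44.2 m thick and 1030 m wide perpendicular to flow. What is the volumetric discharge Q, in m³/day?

Cross-sectional area A = 1030 × 44.2 = 45526 m².
Hydraulic gradient i = 0.00753.
Darcy's law: Q = K · A · i = 4.430 × 45526 × 0.007530 = 1519 m³/day.

1520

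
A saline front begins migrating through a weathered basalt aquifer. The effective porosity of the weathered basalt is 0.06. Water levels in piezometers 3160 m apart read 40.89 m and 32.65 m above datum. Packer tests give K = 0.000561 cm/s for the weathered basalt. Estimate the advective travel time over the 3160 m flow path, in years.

Convert K: 0.000561 cm/s × 864 = 0.4847 m/day.
Hydraulic gradient i = (40.89 − 32.65) / 3160 = 8.24 / 3160 = 0.002608.
Darcy flux q = K · i = 0.4847 × 0.002608 = 0.001264 m/day.
Seepage velocity v = q / n_e = 0.001264 / 0.06 = 0.02107 m/day.
Travel time t = L / v = 3160 / 0.02107 = 1.500e+05 days = 410.7 years.

411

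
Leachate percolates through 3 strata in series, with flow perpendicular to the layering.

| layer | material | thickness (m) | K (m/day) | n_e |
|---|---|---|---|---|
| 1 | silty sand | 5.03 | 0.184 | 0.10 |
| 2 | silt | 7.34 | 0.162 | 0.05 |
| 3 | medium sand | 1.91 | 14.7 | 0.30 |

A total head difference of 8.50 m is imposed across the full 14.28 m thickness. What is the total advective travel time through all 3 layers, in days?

12.4

With flow normal to the layers, continuity requires the same specific discharge q through every layer.
Σ(b_i/K_i) = 5.03/0.184 + 7.34/0.162 + 1.91/14.7 = 72.78 d.
q = Δh / Σ(b_i/K_i) = 8.50 / 72.78 = 0.1168 m/day.
In each layer the seepage velocity is v_i = q/n_i, so the layer transit time is t_i = b_i·n_i / q:
  layer 1 (silty sand): t_1 = 5.03 × 0.10 / 0.1168 = 4.307 d
  layer 2 (silt): t_2 = 7.34 × 0.05 / 0.1168 = 3.142 d
  layer 3 (medium sand): t_3 = 1.91 × 0.30 / 0.1168 = 4.906 d
Total t = Σ t_i = 12.35 days.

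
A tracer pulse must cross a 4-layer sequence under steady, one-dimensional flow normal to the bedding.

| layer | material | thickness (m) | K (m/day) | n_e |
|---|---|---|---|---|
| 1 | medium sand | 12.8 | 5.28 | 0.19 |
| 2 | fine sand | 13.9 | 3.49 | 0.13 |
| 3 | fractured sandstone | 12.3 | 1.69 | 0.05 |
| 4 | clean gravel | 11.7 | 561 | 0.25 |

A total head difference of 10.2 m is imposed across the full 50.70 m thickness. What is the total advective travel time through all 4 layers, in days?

With flow normal to the layers, continuity requires the same specific discharge q through every layer.
Σ(b_i/K_i) = 12.8/5.28 + 13.9/3.49 + 12.3/1.69 + 11.7/561 = 13.71 d.
q = Δh / Σ(b_i/K_i) = 10.2 / 13.71 = 0.7442 m/day.
In each layer the seepage velocity is v_i = q/n_i, so the layer transit time is t_i = b_i·n_i / q:
  layer 1 (medium sand): t_1 = 12.8 × 0.19 / 0.7442 = 3.268 d
  layer 2 (fine sand): t_2 = 13.9 × 0.13 / 0.7442 = 2.428 d
  layer 3 (fractured sandstone): t_3 = 12.3 × 0.05 / 0.7442 = 0.8264 d
  layer 4 (clean gravel): t_4 = 11.7 × 0.25 / 0.7442 = 3.930 d
Total t = Σ t_i = 10.45 days.

10.5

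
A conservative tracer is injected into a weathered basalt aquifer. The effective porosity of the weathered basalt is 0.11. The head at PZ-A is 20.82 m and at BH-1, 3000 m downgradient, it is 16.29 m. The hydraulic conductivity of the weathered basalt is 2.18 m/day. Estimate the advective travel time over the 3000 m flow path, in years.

274

Hydraulic gradient i = (20.82 − 16.29) / 3000 = 4.53 / 3000 = 0.001510.
Darcy flux q = K · i = 2.180 × 0.001510 = 0.003292 m/day.
Seepage velocity v = q / n_e = 0.003292 / 0.11 = 0.02993 m/day.
Travel time t = L / v = 3000 / 0.02993 = 1.002e+05 days = 274.5 years.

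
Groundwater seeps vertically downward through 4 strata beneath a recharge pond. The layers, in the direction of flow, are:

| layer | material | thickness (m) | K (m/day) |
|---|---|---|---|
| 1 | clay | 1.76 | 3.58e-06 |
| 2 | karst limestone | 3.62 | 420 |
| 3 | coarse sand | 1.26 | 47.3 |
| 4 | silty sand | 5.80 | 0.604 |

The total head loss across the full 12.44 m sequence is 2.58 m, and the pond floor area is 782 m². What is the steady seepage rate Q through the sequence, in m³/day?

Flow is perpendicular to layering, so the layers act in series and the equivalent K is the thickness-weighted harmonic mean.
Total thickness L = 1.76 + 3.62 + 1.26 + 5.80 = 12.44 m.
Σ(b_i/K_i) = 1.76/3.58e-06 + 3.62/420 + 1.26/47.3 + 5.80/0.604 = 4.916e+05 d.
K_eq = L / Σ(b_i/K_i) = 12.44 / 4.916e+05 = 2.530e-05 m/day.
Q = K_eq · A · (Δh/L) = 2.530e-05 × 782 × (2.58/12.44) = 0.004104 m³/day.

0.00410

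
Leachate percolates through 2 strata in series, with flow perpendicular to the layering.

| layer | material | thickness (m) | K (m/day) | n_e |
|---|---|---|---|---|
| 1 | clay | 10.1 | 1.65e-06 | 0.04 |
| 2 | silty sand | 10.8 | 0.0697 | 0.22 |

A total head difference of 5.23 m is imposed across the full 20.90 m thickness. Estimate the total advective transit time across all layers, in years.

8910

With flow normal to the layers, continuity requires the same specific discharge q through every layer.
Σ(b_i/K_i) = 10.1/1.65e-06 + 10.8/0.0697 = 6.121e+06 d.
q = Δh / Σ(b_i/K_i) = 5.23 / 6.121e+06 = 8.544e-07 m/day.
In each layer the seepage velocity is v_i = q/n_i, so the layer transit time is t_i = b_i·n_i / q:
  layer 1 (clay): t_1 = 10.1 × 0.04 / 8.544e-07 = 4.729e+05 d
  layer 2 (silty sand): t_2 = 10.8 × 0.22 / 8.544e-07 = 2.781e+06 d
Total t = Σ t_i = 3.254e+06 days = 8908 years.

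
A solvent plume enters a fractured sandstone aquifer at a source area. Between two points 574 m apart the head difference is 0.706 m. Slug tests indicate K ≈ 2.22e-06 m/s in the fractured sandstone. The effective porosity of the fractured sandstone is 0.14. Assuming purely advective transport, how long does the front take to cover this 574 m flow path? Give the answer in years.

933

Convert K: 2.22e-06 m/s × 86400 = 0.1918 m/day.
Hydraulic gradient i = Δh / L = 0.706 / 574 = 0.001230.
Darcy flux q = K · i = 0.1918 × 0.001230 = 0.0002359 m/day.
Seepage velocity v = q / n_e = 0.0002359 / 0.14 = 0.001685 m/day.
Travel time t = L / v = 574 / 0.001685 = 3.406e+05 days = 932.6 years.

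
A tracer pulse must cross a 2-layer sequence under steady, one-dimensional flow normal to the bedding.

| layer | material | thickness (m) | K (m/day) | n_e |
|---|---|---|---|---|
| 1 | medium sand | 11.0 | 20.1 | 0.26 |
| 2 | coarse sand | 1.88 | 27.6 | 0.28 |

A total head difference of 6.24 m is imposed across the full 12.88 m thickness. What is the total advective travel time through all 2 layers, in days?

0.334

With flow normal to the layers, continuity requires the same specific discharge q through every layer.
Σ(b_i/K_i) = 11.0/20.1 + 1.88/27.6 = 0.6154 d.
q = Δh / Σ(b_i/K_i) = 6.24 / 0.6154 = 10.14 m/day.
In each layer the seepage velocity is v_i = q/n_i, so the layer transit time is t_i = b_i·n_i / q:
  layer 1 (medium sand): t_1 = 11.0 × 0.26 / 10.14 = 0.2820 d
  layer 2 (coarse sand): t_2 = 1.88 × 0.28 / 10.14 = 0.05191 d
Total t = Σ t_i = 0.3340 days.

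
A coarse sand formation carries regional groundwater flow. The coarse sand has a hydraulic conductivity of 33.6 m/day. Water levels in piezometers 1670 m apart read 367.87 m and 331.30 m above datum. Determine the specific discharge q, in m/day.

Hydraulic gradient i = (367.87 − 331.30) / 1670 = 36.57 / 1670 = 0.02190.
Specific discharge q = K · i = 33.60 × 0.02190 = 0.7358 m/day.

0.736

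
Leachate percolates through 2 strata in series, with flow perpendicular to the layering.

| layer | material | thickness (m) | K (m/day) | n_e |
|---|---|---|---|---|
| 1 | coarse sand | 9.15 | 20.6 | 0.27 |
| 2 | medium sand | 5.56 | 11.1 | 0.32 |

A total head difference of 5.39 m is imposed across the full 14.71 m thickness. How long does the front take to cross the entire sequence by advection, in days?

0.745

With flow normal to the layers, continuity requires the same specific discharge q through every layer.
Σ(b_i/K_i) = 9.15/20.6 + 5.56/11.1 = 0.9451 d.
q = Δh / Σ(b_i/K_i) = 5.39 / 0.9451 = 5.703 m/day.
In each layer the seepage velocity is v_i = q/n_i, so the layer transit time is t_i = b_i·n_i / q:
  layer 1 (coarse sand): t_1 = 9.15 × 0.27 / 5.703 = 0.4332 d
  layer 2 (medium sand): t_2 = 5.56 × 0.32 / 5.703 = 0.3120 d
Total t = Σ t_i = 0.7451 days.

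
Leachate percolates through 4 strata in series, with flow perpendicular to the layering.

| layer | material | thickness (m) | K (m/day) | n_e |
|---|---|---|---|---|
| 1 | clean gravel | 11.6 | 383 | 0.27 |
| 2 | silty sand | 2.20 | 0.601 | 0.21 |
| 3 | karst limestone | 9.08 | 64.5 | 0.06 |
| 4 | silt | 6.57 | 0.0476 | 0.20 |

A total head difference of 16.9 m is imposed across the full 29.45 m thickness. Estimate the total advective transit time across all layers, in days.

With flow normal to the layers, continuity requires the same specific discharge q through every layer.
Σ(b_i/K_i) = 11.6/383 + 2.20/0.601 + 9.08/64.5 + 6.57/0.0476 = 141.9 d.
q = Δh / Σ(b_i/K_i) = 16.9 / 141.9 = 0.1191 m/day.
In each layer the seepage velocity is v_i = q/n_i, so the layer transit time is t_i = b_i·n_i / q:
  layer 1 (clean gravel): t_1 = 11.6 × 0.27 / 0.1191 = 26.29 d
  layer 2 (silty sand): t_2 = 2.20 × 0.21 / 0.1191 = 3.878 d
  layer 3 (karst limestone): t_3 = 9.08 × 0.06 / 0.1191 = 4.573 d
  layer 4 (silt): t_4 = 6.57 × 0.20 / 0.1191 = 11.03 d
Total t = Σ t_i = 45.77 days.

45.8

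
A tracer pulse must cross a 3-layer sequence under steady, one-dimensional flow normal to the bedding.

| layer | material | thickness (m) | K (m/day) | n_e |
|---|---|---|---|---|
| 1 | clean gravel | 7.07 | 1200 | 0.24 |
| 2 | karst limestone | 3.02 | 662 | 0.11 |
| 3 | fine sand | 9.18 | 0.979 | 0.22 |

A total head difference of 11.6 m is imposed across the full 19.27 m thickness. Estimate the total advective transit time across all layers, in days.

With flow normal to the layers, continuity requires the same specific discharge q through every layer.
Σ(b_i/K_i) = 7.07/1200 + 3.02/662 + 9.18/0.979 = 9.387 d.
q = Δh / Σ(b_i/K_i) = 11.6 / 9.387 = 1.236 m/day.
In each layer the seepage velocity is v_i = q/n_i, so the layer transit time is t_i = b_i·n_i / q:
  layer 1 (clean gravel): t_1 = 7.07 × 0.24 / 1.236 = 1.373 d
  layer 2 (karst limestone): t_2 = 3.02 × 0.11 / 1.236 = 0.2688 d
  layer 3 (fine sand): t_3 = 9.18 × 0.22 / 1.236 = 1.634 d
Total t = Σ t_i = 3.276 days.

3.28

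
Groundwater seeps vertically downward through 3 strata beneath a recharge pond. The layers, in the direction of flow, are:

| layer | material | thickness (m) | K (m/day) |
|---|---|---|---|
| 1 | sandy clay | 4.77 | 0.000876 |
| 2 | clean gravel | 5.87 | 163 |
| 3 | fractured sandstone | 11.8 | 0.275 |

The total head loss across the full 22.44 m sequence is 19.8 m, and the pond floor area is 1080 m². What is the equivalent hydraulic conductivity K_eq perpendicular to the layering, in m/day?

0.00409

Flow is perpendicular to layering, so the layers act in series and the equivalent K is the thickness-weighted harmonic mean.
Total thickness L = 4.77 + 5.87 + 11.8 = 22.44 m.
Σ(b_i/K_i) = 4.77/0.000876 + 5.87/163 + 11.8/0.275 = 5488 d.
K_eq = L / Σ(b_i/K_i) = 22.44 / 5488 = 0.004089 m/day.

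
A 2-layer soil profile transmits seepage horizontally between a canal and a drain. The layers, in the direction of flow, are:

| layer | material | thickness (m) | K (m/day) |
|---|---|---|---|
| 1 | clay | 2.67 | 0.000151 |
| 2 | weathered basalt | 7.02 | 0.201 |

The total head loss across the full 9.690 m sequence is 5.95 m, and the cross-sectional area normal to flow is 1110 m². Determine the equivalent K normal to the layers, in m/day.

Flow is perpendicular to layering, so the layers act in series and the equivalent K is the thickness-weighted harmonic mean.
Total thickness L = 2.67 + 7.02 = 9.690 m.
Σ(b_i/K_i) = 2.67/0.000151 + 7.02/0.201 = 17717 d.
K_eq = L / Σ(b_i/K_i) = 9.690 / 17717 = 0.0005469 m/day.

0.000547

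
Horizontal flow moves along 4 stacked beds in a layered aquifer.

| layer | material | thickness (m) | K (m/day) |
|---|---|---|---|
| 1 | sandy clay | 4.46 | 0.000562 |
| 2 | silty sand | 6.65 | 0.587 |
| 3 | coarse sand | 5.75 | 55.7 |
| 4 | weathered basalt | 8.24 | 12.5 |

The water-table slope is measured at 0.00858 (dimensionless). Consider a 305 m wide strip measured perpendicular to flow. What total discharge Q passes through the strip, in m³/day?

Flow is parallel to layering, so each bed carries its own Darcy discharge and the transmissivities add.
Σ(K_i·b_i) = 0.000562×4.46 + 0.587×6.65 + 55.7×5.75 + 12.5×8.24 = 427.2 m²/day.
Hydraulic gradient i = 0.00858.
Q = Σ(K_i·b_i) · W · i = 427.2 × 305 × 0.008580 = 1118 m³/day.

1120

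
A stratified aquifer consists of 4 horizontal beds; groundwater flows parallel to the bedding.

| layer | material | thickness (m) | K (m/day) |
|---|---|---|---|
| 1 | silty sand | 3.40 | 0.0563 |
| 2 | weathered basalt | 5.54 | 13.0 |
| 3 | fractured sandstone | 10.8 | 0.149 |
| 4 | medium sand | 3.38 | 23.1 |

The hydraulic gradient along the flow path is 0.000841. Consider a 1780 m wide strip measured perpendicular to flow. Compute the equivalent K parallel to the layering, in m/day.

Flow is parallel to layering, so each bed carries its own Darcy discharge and the transmissivities add.
Σ(K_i·b_i) = 0.0563×3.40 + 13.0×5.54 + 0.149×10.8 + 23.1×3.38 = 151.9 m²/day.
Total thickness b = 23.12 m, so K_eq = Σ(K_i·b_i)/b = 6.570 m/day.

6.57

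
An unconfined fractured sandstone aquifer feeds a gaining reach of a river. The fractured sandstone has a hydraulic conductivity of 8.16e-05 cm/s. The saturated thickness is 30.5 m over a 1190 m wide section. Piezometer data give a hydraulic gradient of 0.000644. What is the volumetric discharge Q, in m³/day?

Convert K: 8.16e-05 cm/s × 864 = 0.07050 m/day.
Cross-sectional area A = 1190 × 30.5 = 36295 m².
Hydraulic gradient i = 0.000644.
Darcy's law: Q = K · A · i = 0.07050 × 36295 × 0.0006440 = 1.648 m³/day.

1.65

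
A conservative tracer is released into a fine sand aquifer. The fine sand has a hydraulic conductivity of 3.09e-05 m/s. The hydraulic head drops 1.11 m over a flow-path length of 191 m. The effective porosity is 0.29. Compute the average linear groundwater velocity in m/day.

Convert K: 3.09e-05 m/s × 86400 = 2.670 m/day.
Hydraulic gradient i = Δh / L = 1.11 / 191 = 0.005812.
Darcy flux q = K · i = 2.670 × 0.005812 = 0.01552 m/day.
Seepage velocity v = q / n_e = 0.01552 / 0.29 = 0.05350 m/day.

0.0535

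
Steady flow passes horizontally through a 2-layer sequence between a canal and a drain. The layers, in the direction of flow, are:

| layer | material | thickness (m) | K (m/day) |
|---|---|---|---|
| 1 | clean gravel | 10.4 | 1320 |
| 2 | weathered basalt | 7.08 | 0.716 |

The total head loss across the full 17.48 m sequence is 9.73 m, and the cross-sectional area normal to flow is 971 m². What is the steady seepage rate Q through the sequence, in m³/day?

Flow is perpendicular to layering, so the layers act in series and the equivalent K is the thickness-weighted harmonic mean.
Total thickness L = 10.4 + 7.08 = 17.48 m.
Σ(b_i/K_i) = 10.4/1320 + 7.08/0.716 = 9.896 d.
K_eq = L / Σ(b_i/K_i) = 17.48 / 9.896 = 1.766 m/day.
Q = K_eq · A · (Δh/L) = 1.766 × 971 × (9.73/17.48) = 954.7 m³/day.

955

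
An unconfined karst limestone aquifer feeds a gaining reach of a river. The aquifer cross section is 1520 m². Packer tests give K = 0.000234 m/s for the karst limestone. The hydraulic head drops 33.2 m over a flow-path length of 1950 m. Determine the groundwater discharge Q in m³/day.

523

Convert K: 0.000234 m/s × 86400 = 20.22 m/day.
Hydraulic gradient i = Δh / L = 33.2 / 1950 = 0.01703.
Darcy's law: Q = K · A · i = 20.22 × 1520 × 0.01703 = 523.2 m³/day.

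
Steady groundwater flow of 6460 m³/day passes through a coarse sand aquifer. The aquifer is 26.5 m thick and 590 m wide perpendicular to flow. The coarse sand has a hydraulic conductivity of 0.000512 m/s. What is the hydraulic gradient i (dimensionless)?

Convert K: 0.000512 m/s × 86400 = 44.24 m/day.
Cross-sectional area A = 590 × 26.5 = 15635 m².
From Q = K·A·i, i = Q / (K·A) = 6460 / (44.24 × 15635) = 0.009340.

0.00934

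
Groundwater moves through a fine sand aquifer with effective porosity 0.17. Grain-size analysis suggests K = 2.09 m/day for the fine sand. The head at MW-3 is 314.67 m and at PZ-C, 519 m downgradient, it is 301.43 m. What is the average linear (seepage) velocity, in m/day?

0.314

Hydraulic gradient i = (314.67 − 301.43) / 519 = 13.24 / 519 = 0.02551.
Darcy flux q = K · i = 2.090 × 0.02551 = 0.05332 m/day.
Seepage velocity v = q / n_e = 0.05332 / 0.17 = 0.3136 m/day.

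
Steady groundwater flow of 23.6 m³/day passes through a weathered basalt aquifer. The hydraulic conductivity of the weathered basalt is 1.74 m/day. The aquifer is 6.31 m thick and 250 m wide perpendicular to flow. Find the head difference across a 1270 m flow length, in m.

Cross-sectional area A = 250 × 6.31 = 1578 m².
From Q = K·A·i, i = Q / (K·A) = 23.6 / (1.740 × 1578) = 0.008598.
Head loss Δh = i · L = 0.008598 × 1270 = 10.92 m.

10.9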